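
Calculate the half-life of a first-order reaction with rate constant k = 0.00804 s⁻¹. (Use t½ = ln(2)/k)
86.21 s

t½ = ln(2)/k = 0.6931/0.00804 = 86.21 s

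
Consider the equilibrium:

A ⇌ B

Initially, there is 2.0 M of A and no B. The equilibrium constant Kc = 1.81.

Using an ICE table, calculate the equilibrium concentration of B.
[B] = 1.288 M

ICE: [A] = 2.0 − x, [B] = x.
Kc = x/(2.0 − x) = 1.81 ⇒ x = 1.81·2.0/(1 + 1.81) = 3.62/2.81 = 1.288.
[B] = x = 1.288 M.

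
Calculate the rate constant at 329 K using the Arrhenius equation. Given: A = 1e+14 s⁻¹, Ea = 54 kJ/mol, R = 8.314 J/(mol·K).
2.67e+05 s⁻¹

k = A·exp(-Ea/(R·T)) = 1e+14·exp(-54000/(8.314·329)) = 1e+14·exp(-19.7418) = 1e+14·2.6682e-09 = 2.67e+05 s⁻¹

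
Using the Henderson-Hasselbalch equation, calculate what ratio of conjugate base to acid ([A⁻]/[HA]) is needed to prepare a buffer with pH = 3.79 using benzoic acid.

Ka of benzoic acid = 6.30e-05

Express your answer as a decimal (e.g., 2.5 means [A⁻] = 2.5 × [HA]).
[A⁻]/[HA] = 0.388

pKa = −log(6.30e-05) = 4.2007. pH = pKa + log([A⁻]/[HA]). 3.79 = 4.2007 + log(ratio). log(ratio) = 3.79 − 4.2007 = -0.4107. ratio = 10^(-0.4107) = 0.388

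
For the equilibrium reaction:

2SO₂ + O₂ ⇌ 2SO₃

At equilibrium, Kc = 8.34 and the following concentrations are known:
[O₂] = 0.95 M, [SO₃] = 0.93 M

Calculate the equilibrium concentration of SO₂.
[SO₂] = 0.3304 M

Kc = ([SO₃]^2) / ([SO₂]^2 × [O₂]) = 8.34
[SO₂]^2 = (product terms)/(Kc · other reactant terms) = 0.8649 / (8.34 · 0.95) = 0.10916
[SO₂] = (0.10916)^(1/2) = 0.3304 M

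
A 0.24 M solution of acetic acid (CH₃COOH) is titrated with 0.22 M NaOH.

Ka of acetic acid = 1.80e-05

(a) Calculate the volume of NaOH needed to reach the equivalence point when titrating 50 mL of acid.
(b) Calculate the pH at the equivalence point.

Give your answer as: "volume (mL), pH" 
V = 54.5 mL, pH = 8.90

(a) At equivalence: moles acid = moles base.
moles acid = 0.24 × 0.05 = 0.012 mol; V_NaOH = 0.012/0.22 = 0.05455 L = 54.5 mL.
(b) At equivalence, all acid → conjugate base A⁻ at [A⁻] = 0.012/0.1045 = 0.1148 M.
Kb = Kw/Ka = 1.0e-14/1.80e-05 = 5.556e-10; [OH⁻] = √(Kb·[A⁻]) = 7.985e-06; pOH = 5.10; pH = 14 − pOH = 8.90.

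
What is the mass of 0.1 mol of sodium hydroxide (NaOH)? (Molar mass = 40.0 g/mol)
Mass = 0.1 mol × 40.0 g/mol = 4 g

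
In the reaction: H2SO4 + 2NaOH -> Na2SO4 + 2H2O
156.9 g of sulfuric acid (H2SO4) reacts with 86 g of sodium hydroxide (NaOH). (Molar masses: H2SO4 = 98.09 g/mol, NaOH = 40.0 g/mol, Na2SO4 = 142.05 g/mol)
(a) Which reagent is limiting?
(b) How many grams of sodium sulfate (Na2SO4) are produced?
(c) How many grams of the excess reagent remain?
(a) NaOH, (b) 152.7 g, (c) 51.45 g

Moles of H2SO4 = 156.9 g ÷ 98.09 g/mol = 1.59955 mol
Moles of NaOH = 86 g ÷ 40.0 g/mol = 2.15 mol
Moles ÷ coefficient: H2SO4: 1.59955/1 = 1.6, NaOH: 2.15/2 = 1.075
(a) NaOH has the smaller value, so NaOH is the limiting reagent.
(b) Moles of Na2SO4 = 2.15 mol NaOH × (1/2) = 1.075 mol; mass = 1.075 mol × 142.05 g/mol = 152.7 g
(c) H2SO4 consumed = 2.15 × (1/2) = 1.075 mol; remaining = 1.59955 − 1.075 = 0.524551 mol; mass = 0.524551 mol × 98.09 g/mol = 51.45 g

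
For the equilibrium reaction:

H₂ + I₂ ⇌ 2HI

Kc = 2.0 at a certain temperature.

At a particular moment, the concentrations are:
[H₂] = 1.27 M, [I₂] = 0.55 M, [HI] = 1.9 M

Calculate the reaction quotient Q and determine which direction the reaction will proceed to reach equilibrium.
Q = 5.168, Q > K, reaction proceeds reverse (toward reactants)

Q = ([HI]^2) / ([H₂] × [I₂])
  = ((1.9)^2) / ((1.27)·(0.55)) = 3.61/0.6985 = 5.168
Since Q = 5.168 > Kc = 2.0, the reaction proceeds reverse (toward reactants) to reach equilibrium.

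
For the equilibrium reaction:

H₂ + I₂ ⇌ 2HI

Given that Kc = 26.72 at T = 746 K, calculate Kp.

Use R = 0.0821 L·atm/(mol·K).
K_p = 26.7200

Δn = (moles gaseous products) − (moles gaseous reactants) = 0
T = 746 K; RT = 0.0821 × 746 = 61.2466
Kp = Kc·(RT)^Δn = 26.72 × (61.2466)^0 = 26.72 × 1 = 26.7200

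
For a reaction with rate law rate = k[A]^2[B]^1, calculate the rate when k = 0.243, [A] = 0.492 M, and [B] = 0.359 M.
0.02112 M/s

rate = k·[A]^2·[B]^1 = 0.243·(0.492)^2·(0.359)^1 = 0.243·0.242064·0.359 = 0.02112 M/s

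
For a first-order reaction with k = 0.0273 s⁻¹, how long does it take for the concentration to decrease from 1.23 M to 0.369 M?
44.10 s

From ln[A] = ln[A]₀ - k·t: t = ln([A]₀/[A])/k = ln(1.23/0.369)/0.0273 = ln(3.3333)/0.0273 = 1.2040/0.0273 = 44.10 s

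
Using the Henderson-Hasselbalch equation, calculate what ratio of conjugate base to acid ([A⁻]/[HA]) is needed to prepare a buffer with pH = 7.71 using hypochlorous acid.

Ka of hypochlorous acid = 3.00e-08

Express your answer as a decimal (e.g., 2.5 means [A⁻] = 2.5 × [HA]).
[A⁻]/[HA] = 1.539

pKa = −log(3.00e-08) = 7.5229. pH = pKa + log([A⁻]/[HA]). 7.71 = 7.5229 + log(ratio). log(ratio) = 7.71 − 7.5229 = 0.1871. ratio = 10^(0.1871) = 1.539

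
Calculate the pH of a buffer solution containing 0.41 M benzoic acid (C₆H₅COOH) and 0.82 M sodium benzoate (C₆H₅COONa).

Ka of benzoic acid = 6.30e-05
pH = 4.50

pKa = -log(6.30e-05) = 4.20. pH = pKa + log([A⁻]/[HA]) = 4.20 + log(0.82/0.41)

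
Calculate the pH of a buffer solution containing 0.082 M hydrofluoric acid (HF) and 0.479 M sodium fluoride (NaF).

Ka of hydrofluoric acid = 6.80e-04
pH = 3.93

pKa = -log(6.80e-04) = 3.17. pH = pKa + log([A⁻]/[HA]) = 3.17 + log(0.479/0.082)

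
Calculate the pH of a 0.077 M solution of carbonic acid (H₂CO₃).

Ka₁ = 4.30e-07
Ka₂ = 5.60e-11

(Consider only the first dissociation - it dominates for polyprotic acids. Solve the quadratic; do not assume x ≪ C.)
pH = 3.74

x² + Ka₁·x − Ka₁·C = 0 with Ka₁ = 4.30e-07, C = 0.077.
x = (−Ka₁ + √(Ka₁² + 4·Ka₁·C))/2 = 1.8175e-04 M, so pH = 3.74.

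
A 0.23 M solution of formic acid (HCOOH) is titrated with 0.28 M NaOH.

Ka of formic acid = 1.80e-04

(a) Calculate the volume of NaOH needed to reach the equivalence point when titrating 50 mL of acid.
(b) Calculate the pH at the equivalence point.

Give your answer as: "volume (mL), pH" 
V = 41.1 mL, pH = 8.42

(a) At equivalence: moles acid = moles base.
moles acid = 0.23 × 0.05 = 0.0115 mol; V_NaOH = 0.0115/0.28 = 0.04107 L = 41.1 mL.
(b) At equivalence, all acid → conjugate base A⁻ at [A⁻] = 0.0115/0.09107 = 0.1263 M.
Kb = Kw/Ka = 1.0e-14/1.80e-04 = 5.556e-11; [OH⁻] = √(Kb·[A⁻]) = 2.649e-06; pOH = 5.58; pH = 14 − pOH = 8.42.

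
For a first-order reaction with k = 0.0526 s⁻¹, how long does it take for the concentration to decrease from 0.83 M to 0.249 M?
22.89 s

From ln[A] = ln[A]₀ - k·t: t = ln([A]₀/[A])/k = ln(0.83/0.249)/0.0526 = ln(3.3333)/0.0526 = 1.2040/0.0526 = 22.89 s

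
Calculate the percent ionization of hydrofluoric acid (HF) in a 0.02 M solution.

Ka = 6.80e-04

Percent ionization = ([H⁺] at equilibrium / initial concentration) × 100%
Percent ionization = 16.8%

Let x = [H⁺]. Ka = x²/(C - x) ⇒ x² + (6.80e-04)x - (6.80e-04)(0.02) = 0. x = 3.3635e-03. Percent = (3.3635e-03/0.02) × 100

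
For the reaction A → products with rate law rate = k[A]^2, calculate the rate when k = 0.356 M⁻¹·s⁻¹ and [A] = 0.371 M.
0.049 M/s

rate = k·[A]^2 = 0.356·(0.371)^2 = 0.356·0.137641 = 0.049 M/s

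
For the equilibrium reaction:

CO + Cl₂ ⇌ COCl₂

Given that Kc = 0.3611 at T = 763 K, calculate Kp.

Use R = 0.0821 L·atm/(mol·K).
K_p = 0.0058

Δn = (moles gaseous products) − (moles gaseous reactants) = -1
T = 763 K; RT = 0.0821 × 763 = 62.6423
Kp = Kc·(RT)^Δn = 0.3611 × (62.6423)^-1 = 0.3611 × 0.0159637 = 0.0058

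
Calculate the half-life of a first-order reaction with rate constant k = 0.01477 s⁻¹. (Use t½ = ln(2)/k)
46.93 s

t½ = ln(2)/k = 0.6931/0.01477 = 46.93 s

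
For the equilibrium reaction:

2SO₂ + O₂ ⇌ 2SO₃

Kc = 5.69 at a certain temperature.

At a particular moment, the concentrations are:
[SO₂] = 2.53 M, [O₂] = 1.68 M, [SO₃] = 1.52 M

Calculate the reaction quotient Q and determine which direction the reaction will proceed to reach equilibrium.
Q = 0.215, Q < K, reaction proceeds forward (toward products)

Q = ([SO₃]^2) / ([SO₂]^2 × [O₂])
  = ((1.52)^2) / ((2.53)^2·(1.68)) = 2.3104/10.754 = 0.2149
Since Q = 0.2149 < Kc = 5.69, the reaction proceeds forward (toward products) to reach equilibrium.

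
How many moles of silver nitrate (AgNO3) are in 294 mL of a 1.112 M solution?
Moles = Molarity × Volume (L)
Moles = 1.112 M × 0.294 L = 0.3269 mol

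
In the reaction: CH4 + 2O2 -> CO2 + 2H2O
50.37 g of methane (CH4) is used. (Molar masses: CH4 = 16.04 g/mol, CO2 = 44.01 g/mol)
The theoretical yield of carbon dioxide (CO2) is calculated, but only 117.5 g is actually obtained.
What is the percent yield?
Moles of CH4 = 50.37 g ÷ 16.04 g/mol = 3.14027 mol
Mole ratio: 1 mol CO2 / 1 mol CH4
Moles of CO2 = 3.14027 × (1/1) = 3.14027 mol
Theoretical yield = 3.14027 mol × 44.01 g/mol = 138.2 g
Actual yield = 117.5 g
Percent yield = (117.5 / 138.2) × 100% = 85.0%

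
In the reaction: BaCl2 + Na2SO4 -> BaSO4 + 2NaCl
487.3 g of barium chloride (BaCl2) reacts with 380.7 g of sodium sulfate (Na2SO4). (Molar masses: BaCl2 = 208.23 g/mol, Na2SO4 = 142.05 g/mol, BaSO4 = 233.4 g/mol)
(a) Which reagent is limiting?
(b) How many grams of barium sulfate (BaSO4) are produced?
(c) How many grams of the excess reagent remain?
(a) BaCl2, (b) 546.2 g, (c) 48.27 g

Moles of BaCl2 = 487.3 g ÷ 208.23 g/mol = 2.3402 mol
Moles of Na2SO4 = 380.7 g ÷ 142.05 g/mol = 2.68004 mol
Moles ÷ coefficient: BaCl2: 2.3402/1 = 2.34, Na2SO4: 2.68004/1 = 2.68
(a) BaCl2 has the smaller value, so BaCl2 is the limiting reagent.
(b) Moles of BaSO4 = 2.3402 mol BaCl2 × (1/1) = 2.3402 mol; mass = 2.3402 mol × 233.4 g/mol = 546.2 g
(c) Na2SO4 consumed = 2.3402 × (1/1) = 2.3402 mol; remaining = 2.68004 − 2.3402 = 0.339841 mol; mass = 0.339841 mol × 142.05 g/mol = 48.27 g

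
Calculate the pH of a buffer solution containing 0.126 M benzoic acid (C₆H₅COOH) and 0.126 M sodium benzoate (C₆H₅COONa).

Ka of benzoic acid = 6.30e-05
pH = 4.20

pKa = -log(6.30e-05) = 4.20. pH = pKa + log([A⁻]/[HA]) = 4.20 + log(0.126/0.126)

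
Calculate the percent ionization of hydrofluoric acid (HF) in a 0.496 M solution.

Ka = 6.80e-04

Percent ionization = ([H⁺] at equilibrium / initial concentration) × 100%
Percent ionization = 3.63%

Let x = [H⁺]. Ka = x²/(C - x) ⇒ x² + (6.80e-04)x - (6.80e-04)(0.496) = 0. x = 1.8028e-02. Percent = (1.8028e-02/0.496) × 100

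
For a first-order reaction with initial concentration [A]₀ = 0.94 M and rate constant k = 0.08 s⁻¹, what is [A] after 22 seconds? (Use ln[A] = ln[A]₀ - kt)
0.1617 M

ln[A] = ln[A]₀ - k·t = ln(0.94) - (0.08)·(22) = -0.0619 - 1.7600 = -1.8219
[A] = e^(-1.8219) = 0.1617 M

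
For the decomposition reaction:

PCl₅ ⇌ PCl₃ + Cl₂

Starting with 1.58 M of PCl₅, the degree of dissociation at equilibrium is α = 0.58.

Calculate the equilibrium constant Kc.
K_c = 1.2655

x = α·[A]₀ = 0.58 × 1.58 = 0.9164 M dissociated.
At eq: [PCl₅] = 1.58 − 0.9164 = 0.6636 M; [PCl₃] = [Cl₂] = x = 0.9164 M.
Kc = [PCl₃][Cl₂]/[PCl₅] = (0.9164)²/0.6636 = 1.266.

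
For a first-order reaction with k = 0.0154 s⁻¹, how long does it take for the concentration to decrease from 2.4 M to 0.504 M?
101.34 s

From ln[A] = ln[A]₀ - k·t: t = ln([A]₀/[A])/k = ln(2.4/0.504)/0.0154 = ln(4.7619)/0.0154 = 1.5606/0.0154 = 101.34 s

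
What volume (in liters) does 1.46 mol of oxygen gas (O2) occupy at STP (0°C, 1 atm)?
At STP, 1 mol of gas occupies 22.4 L
Volume = 1.46 mol × 22.4 L/mol = 32.70 L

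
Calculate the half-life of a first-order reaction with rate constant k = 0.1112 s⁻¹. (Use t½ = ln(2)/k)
6.23 s

t½ = ln(2)/k = 0.6931/0.1112 = 6.23 s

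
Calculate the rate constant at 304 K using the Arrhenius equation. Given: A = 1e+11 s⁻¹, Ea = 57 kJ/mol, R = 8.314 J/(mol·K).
1.61e+01 s⁻¹

k = A·exp(-Ea/(R·T)) = 1e+11·exp(-57000/(8.314·304)) = 1e+11·exp(-22.5523) = 1e+11·1.6057e-10 = 1.61e+01 s⁻¹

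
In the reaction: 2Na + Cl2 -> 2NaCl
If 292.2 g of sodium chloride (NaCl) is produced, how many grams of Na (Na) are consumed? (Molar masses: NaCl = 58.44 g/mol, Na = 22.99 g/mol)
Moles of NaCl = 292.2 g ÷ 58.44 g/mol = 5 mol
Mole ratio: 2 mol Na / 2 mol NaCl
Moles of Na = 5 × (2/2) = 5 mol
Mass of Na = 5 mol × 22.99 g/mol = 114.9 g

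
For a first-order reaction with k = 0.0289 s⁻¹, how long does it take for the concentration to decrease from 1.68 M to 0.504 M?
41.66 s

From ln[A] = ln[A]₀ - k·t: t = ln([A]₀/[A])/k = ln(1.68/0.504)/0.0289 = ln(3.3333)/0.0289 = 1.2040/0.0289 = 41.66 s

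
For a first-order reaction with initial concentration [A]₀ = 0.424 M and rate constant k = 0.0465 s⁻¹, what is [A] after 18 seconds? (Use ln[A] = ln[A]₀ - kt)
0.1836 M

ln[A] = ln[A]₀ - k·t = ln(0.424) - (0.0465)·(18) = -0.8580 - 0.8370 = -1.6950
[A] = e^(-1.6950) = 0.1836 M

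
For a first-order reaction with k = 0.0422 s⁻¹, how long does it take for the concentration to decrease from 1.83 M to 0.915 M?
16.43 s

From ln[A] = ln[A]₀ - k·t: t = ln([A]₀/[A])/k = ln(1.83/0.915)/0.0422 = ln(2.0000)/0.0422 = 0.6931/0.0422 = 16.43 s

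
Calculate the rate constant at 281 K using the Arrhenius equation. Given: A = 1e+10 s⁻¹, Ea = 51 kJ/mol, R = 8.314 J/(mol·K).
3.31e+00 s⁻¹

k = A·exp(-Ea/(R·T)) = 1e+10·exp(-51000/(8.314·281)) = 1e+10·exp(-21.8300) = 1e+10·3.3064e-10 = 3.31e+00 s⁻¹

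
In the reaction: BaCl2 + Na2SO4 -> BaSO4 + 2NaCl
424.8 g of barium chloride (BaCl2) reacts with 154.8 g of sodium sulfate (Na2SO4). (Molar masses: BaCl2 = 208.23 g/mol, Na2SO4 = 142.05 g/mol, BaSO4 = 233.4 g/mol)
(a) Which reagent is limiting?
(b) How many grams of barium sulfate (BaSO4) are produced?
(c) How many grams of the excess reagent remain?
(a) Na2SO4, (b) 254.3 g, (c) 197.9 g

Moles of BaCl2 = 424.8 g ÷ 208.23 g/mol = 2.04005 mol
Moles of Na2SO4 = 154.8 g ÷ 142.05 g/mol = 1.08976 mol
Moles ÷ coefficient: BaCl2: 2.04005/1 = 2.04, Na2SO4: 1.08976/1 = 1.09
(a) Na2SO4 has the smaller value, so Na2SO4 is the limiting reagent.
(b) Moles of BaSO4 = 1.08976 mol Na2SO4 × (1/1) = 1.08976 mol; mass = 1.08976 mol × 233.4 g/mol = 254.3 g
(c) BaCl2 consumed = 1.08976 × (1/1) = 1.08976 mol; remaining = 2.04005 − 1.08976 = 0.950295 mol; mass = 0.950295 mol × 208.23 g/mol = 197.9 g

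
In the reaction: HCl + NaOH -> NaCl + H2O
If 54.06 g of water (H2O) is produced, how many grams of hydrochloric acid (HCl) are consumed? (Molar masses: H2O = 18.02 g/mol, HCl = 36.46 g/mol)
Moles of H2O = 54.06 g ÷ 18.02 g/mol = 3 mol
Mole ratio: 1 mol HCl / 1 mol H2O
Moles of HCl = 3 × (1/1) = 3 mol
Mass of HCl = 3 mol × 36.46 g/mol = 109.4 g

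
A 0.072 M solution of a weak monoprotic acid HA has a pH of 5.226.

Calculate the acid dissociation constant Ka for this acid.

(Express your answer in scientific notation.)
K_a = 4.91e-10

[H⁺] = 10^(−pH) = 10^(−5.226) = 5.943e-06 M. For HA ⇌ H⁺ + A⁻, Ka = x²/(C − x) = (5.943e-06)²/(0.072 − 5.943e-06) = 4.91e-10.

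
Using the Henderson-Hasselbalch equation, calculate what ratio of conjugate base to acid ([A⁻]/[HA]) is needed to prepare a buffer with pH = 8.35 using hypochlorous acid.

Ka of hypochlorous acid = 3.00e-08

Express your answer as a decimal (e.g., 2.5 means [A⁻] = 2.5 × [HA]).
[A⁻]/[HA] = 6.716

pKa = −log(3.00e-08) = 7.5229. pH = pKa + log([A⁻]/[HA]). 8.35 = 7.5229 + log(ratio). log(ratio) = 8.35 − 7.5229 = 0.8271. ratio = 10^(0.8271) = 6.716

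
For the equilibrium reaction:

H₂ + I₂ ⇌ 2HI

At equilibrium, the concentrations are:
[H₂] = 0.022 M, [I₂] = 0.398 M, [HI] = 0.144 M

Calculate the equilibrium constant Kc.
K_c = 2.3682

Kc = ([HI]^2) / ([H₂] × [I₂])
   = ((0.144)^2) / ((0.022)·(0.398))
   = 0.020736 / 0.008756 = 2.3682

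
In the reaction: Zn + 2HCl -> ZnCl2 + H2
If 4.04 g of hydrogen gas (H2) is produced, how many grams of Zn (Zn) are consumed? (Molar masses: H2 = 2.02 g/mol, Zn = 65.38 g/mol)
Moles of H2 = 4.04 g ÷ 2.02 g/mol = 2 mol
Mole ratio: 1 mol Zn / 1 mol H2
Moles of Zn = 2 × (1/1) = 2 mol
Mass of Zn = 2 mol × 65.38 g/mol = 130.8 g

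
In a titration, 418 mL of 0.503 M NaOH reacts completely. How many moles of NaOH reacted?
Moles = Molarity × Volume (L)
Moles = 0.503 M × 0.418 L = 0.2103 mol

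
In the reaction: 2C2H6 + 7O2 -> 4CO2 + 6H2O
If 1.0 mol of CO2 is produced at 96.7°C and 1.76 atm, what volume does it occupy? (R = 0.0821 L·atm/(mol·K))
T = 96.7°C + 273.15 = 369.85 K
V = nRT/P = (1.0 × 0.0821 × 369.85) / 1.76
V = 17.25 L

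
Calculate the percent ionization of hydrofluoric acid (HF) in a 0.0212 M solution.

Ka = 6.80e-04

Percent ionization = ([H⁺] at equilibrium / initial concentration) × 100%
Percent ionization = 16.4%

Let x = [H⁺]. Ka = x²/(C - x) ⇒ x² + (6.80e-04)x - (6.80e-04)(0.0212) = 0. x = 3.4720e-03. Percent = (3.4720e-03/0.0212) × 100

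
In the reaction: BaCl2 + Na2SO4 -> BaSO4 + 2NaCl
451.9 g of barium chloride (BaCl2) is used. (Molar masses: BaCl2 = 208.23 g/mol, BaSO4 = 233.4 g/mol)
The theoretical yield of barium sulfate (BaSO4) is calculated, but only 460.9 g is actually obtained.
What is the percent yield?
Moles of BaCl2 = 451.9 g ÷ 208.23 g/mol = 2.1702 mol
Mole ratio: 1 mol BaSO4 / 1 mol BaCl2
Moles of BaSO4 = 2.1702 × (1/1) = 2.1702 mol
Theoretical yield = 2.1702 mol × 233.4 g/mol = 506.52 g
Actual yield = 460.9 g
Percent yield = (460.9 / 506.52) × 100% = 91.0%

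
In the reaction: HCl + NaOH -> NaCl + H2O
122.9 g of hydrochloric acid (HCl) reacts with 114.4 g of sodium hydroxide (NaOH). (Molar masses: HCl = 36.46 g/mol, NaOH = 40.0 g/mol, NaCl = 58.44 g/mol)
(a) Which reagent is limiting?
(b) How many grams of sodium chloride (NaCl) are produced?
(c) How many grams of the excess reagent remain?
(a) NaOH, (b) 167.1 g, (c) 18.62 g

Moles of HCl = 122.9 g ÷ 36.46 g/mol = 3.37082 mol
Moles of NaOH = 114.4 g ÷ 40.0 g/mol = 2.86 mol
Moles ÷ coefficient: HCl: 3.37082/1 = 3.371, NaOH: 2.86/1 = 2.86
(a) NaOH has the smaller value, so NaOH is the limiting reagent.
(b) Moles of NaCl = 2.86 mol NaOH × (1/1) = 2.86 mol; mass = 2.86 mol × 58.44 g/mol = 167.1 g
(c) HCl consumed = 2.86 × (1/1) = 2.86 mol; remaining = 3.37082 − 2.86 = 0.510817 mol; mass = 0.510817 mol × 36.46 g/mol = 18.62 g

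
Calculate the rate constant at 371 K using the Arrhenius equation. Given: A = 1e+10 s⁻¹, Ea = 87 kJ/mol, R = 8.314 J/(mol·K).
5.63e-03 s⁻¹

k = A·exp(-Ea/(R·T)) = 1e+10·exp(-87000/(8.314·371)) = 1e+10·exp(-28.2056) = 1e+10·5.6294e-13 = 5.63e-03 s⁻¹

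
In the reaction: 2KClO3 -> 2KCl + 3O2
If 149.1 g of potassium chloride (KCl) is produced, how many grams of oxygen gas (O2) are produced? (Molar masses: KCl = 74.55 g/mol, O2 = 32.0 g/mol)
Moles of KCl = 149.1 g ÷ 74.55 g/mol = 2 mol
Mole ratio: 3 mol O2 / 2 mol KCl
Moles of O2 = 2 × (3/2) = 3 mol
Mass of O2 = 3 mol × 32.0 g/mol = 96 g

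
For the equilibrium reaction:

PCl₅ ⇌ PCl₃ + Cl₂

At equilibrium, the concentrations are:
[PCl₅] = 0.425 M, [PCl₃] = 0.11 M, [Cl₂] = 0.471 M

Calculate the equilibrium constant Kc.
K_c = 0.1219

Kc = ([PCl₃] × [Cl₂]) / ([PCl₅])
   = ((0.11)·(0.471)) / ((0.425))
   = 0.05181 / 0.425 = 0.1219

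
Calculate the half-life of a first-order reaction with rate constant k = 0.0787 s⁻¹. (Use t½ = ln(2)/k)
8.81 s

t½ = ln(2)/k = 0.6931/0.0787 = 8.81 s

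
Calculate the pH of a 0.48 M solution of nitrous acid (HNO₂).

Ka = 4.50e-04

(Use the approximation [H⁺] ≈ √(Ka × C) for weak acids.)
pH = 1.83

[H⁺] = √(Ka × C) = √(4.50e-04 × 0.48) = 1.4697e-02. pH = -log(1.4697e-02)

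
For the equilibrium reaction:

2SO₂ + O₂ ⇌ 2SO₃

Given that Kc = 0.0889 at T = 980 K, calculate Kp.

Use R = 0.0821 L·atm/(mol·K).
K_p = 0.0011

Δn = (moles gaseous products) − (moles gaseous reactants) = -1
T = 980 K; RT = 0.0821 × 980 = 80.458
Kp = Kc·(RT)^Δn = 0.0889 × (80.458)^-1 = 0.0889 × 0.0124288 = 0.0011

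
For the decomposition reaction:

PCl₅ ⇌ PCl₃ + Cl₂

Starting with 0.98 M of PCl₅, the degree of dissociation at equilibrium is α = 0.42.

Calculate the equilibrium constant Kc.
K_c = 0.2981

x = α·[A]₀ = 0.42 × 0.98 = 0.4116 M dissociated.
At eq: [PCl₅] = 0.98 − 0.4116 = 0.5684 M; [PCl₃] = [Cl₂] = x = 0.4116 M.
Kc = [PCl₃][Cl₂]/[PCl₅] = (0.4116)²/0.5684 = 0.2981.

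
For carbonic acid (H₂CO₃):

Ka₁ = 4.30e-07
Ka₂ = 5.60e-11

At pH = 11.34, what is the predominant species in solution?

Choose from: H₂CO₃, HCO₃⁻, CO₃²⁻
CO₃²⁻

pKa1 = 6.37, pKa2 = 10.25. Each pKa is the crossover between adjacent species; pH = 11.34 lies in the region where CO₃²⁻ predominates.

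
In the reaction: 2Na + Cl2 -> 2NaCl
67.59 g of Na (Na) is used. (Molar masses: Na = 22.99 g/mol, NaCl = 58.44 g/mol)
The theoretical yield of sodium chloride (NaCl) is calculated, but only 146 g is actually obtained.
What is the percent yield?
Moles of Na = 67.59 g ÷ 22.99 g/mol = 2.93997 mol
Mole ratio: 2 mol NaCl / 2 mol Na
Moles of NaCl = 2.93997 × (2/2) = 2.93997 mol
Theoretical yield = 2.93997 mol × 58.44 g/mol = 171.81 g
Actual yield = 146 g
Percent yield = (146 / 171.81) × 100% = 85.0%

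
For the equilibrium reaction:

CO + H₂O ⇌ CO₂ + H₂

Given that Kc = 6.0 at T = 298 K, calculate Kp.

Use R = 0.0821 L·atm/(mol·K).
K_p = 6.0000

Δn = (moles gaseous products) − (moles gaseous reactants) = 0
T = 298 K; RT = 0.0821 × 298 = 24.4658
Kp = Kc·(RT)^Δn = 6.0 × (24.4658)^0 = 6.0 × 1 = 6.0000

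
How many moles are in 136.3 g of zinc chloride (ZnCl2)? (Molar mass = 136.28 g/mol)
Moles = 136.3 g ÷ 136.28 g/mol = 1 mol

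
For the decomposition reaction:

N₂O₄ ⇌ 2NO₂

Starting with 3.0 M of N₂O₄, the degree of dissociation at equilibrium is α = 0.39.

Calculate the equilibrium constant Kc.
K_c = 2.9921

x = α·[A]₀ = 0.39 × 3.0 = 1.17 M dissociated.
At eq: [N₂O₄] = 3.0 − 1.17 = 1.83 M; [NO₂] = 2x = 2.34 M.
Kc = [NO₂]²/[N₂O₄] = (2.34)²/1.83 = 2.992.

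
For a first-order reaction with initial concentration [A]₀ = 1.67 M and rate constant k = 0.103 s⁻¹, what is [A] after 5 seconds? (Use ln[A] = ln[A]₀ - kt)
0.9978 M

ln[A] = ln[A]₀ - k·t = ln(1.67) - (0.103)·(5) = 0.5128 - 0.5150 = -0.0022
[A] = e^(-0.0022) = 0.9978 M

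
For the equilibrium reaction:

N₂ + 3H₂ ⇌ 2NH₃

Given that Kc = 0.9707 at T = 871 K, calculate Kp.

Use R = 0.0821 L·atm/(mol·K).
K_p = 1.90e-04

Δn = (moles gaseous products) − (moles gaseous reactants) = -2
T = 871 K; RT = 0.0821 × 871 = 71.5091
Kp = Kc·(RT)^Δn = 0.9707 × (71.5091)^-2 = 0.9707 × 0.000195559 = 1.90e-04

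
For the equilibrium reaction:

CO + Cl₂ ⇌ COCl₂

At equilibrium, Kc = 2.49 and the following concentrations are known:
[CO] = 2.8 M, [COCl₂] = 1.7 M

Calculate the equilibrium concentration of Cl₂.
[Cl₂] = 0.2438 M

Kc = ([COCl₂]) / ([CO] × [Cl₂]) = 2.49
[Cl₂]^1 = (product terms)/(Kc · other reactant terms) = 1.7 / (2.49 · 2.8) = 0.24383
[Cl₂] = 0.2438 M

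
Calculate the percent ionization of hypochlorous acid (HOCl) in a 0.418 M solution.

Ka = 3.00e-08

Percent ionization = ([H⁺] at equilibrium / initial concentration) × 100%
Percent ionization = 0.0268%

Let x = [H⁺]. Ka = x²/(C - x) ⇒ x² + (3.00e-08)x - (3.00e-08)(0.418) = 0. x = 1.1197e-04. Percent = (1.1197e-04/0.418) × 100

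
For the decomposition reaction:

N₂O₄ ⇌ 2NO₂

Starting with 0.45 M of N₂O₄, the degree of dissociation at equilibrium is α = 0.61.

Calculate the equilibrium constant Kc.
K_c = 1.7174

x = α·[A]₀ = 0.61 × 0.45 = 0.2745 M dissociated.
At eq: [N₂O₄] = 0.45 − 0.2745 = 0.1755 M; [NO₂] = 2x = 0.549 M.
Kc = [NO₂]²/[N₂O₄] = (0.549)²/0.1755 = 1.717.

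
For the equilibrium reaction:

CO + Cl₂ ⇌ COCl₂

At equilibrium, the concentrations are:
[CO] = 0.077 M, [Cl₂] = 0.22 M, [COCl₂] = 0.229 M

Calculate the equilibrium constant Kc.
K_c = 13.5183

Kc = ([COCl₂]) / ([CO] × [Cl₂])
   = ((0.229)) / ((0.077)·(0.22))
   = 0.229 / 0.01694 = 13.5183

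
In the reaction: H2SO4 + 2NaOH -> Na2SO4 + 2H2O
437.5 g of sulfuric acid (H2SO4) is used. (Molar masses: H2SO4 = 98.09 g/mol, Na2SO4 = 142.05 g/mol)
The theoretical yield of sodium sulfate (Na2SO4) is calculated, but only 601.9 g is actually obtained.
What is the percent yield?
Moles of H2SO4 = 437.5 g ÷ 98.09 g/mol = 4.46019 mol
Mole ratio: 1 mol Na2SO4 / 1 mol H2SO4
Moles of Na2SO4 = 4.46019 × (1/1) = 4.46019 mol
Theoretical yield = 4.46019 mol × 142.05 g/mol = 633.57 g
Actual yield = 601.9 g
Percent yield = (601.9 / 633.57) × 100% = 95.0%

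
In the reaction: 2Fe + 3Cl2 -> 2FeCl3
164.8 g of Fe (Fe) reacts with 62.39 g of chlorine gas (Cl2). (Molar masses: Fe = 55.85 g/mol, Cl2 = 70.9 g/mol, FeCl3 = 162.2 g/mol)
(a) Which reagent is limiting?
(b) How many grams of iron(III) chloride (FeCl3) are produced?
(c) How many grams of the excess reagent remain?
(a) Cl2, (b) 95.15 g, (c) 132 g

Moles of Fe = 164.8 g ÷ 55.85 g/mol = 2.95076 mol
Moles of Cl2 = 62.39 g ÷ 70.9 g/mol = 0.879972 mol
Moles ÷ coefficient: Fe: 2.95076/2 = 1.475, Cl2: 0.879972/3 = 0.2933
(a) Cl2 has the smaller value, so Cl2 is the limiting reagent.
(b) Moles of FeCl3 = 0.879972 mol Cl2 × (2/3) = 0.586648 mol; mass = 0.586648 mol × 162.2 g/mol = 95.15 g
(c) Fe consumed = 0.879972 × (2/3) = 0.586648 mol; remaining = 2.95076 − 0.586648 = 2.36411 mol; mass = 2.36411 mol × 55.85 g/mol = 132 g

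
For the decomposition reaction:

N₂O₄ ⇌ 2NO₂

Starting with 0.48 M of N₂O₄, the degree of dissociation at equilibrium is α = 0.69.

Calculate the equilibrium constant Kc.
K_c = 2.9487

x = α·[A]₀ = 0.69 × 0.48 = 0.3312 M dissociated.
At eq: [N₂O₄] = 0.48 − 0.3312 = 0.1488 M; [NO₂] = 2x = 0.6624 M.
Kc = [NO₂]²/[N₂O₄] = (0.6624)²/0.1488 = 2.949.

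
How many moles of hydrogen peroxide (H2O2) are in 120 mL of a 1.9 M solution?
Moles = Molarity × Volume (L)
Moles = 1.9 M × 0.12 L = 0.228 mol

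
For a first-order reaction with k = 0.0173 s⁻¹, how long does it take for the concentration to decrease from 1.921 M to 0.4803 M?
80.13 s

From ln[A] = ln[A]₀ - k·t: t = ln([A]₀/[A])/k = ln(1.921/0.4803)/0.0173 = ln(3.9996)/0.0173 = 1.3862/0.0173 = 80.13 s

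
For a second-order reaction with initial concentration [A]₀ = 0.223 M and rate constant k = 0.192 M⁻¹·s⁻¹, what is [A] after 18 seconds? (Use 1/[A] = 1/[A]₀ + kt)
0.1259 M

1/[A] = 1/[A]₀ + k·t = 1/0.223 + (0.192)·(18) = 4.4843 + 3.4560 = 7.9403
[A] = 1/7.9403 = 0.1259 M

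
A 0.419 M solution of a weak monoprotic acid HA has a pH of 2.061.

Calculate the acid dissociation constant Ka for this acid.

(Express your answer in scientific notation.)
K_a = 1.84e-04

[H⁺] = 10^(−pH) = 10^(−2.061) = 8.690e-03 M. For HA ⇌ H⁺ + A⁻, Ka = x²/(C − x) = (8.690e-03)²/(0.419 − 8.690e-03) = 1.84e-04.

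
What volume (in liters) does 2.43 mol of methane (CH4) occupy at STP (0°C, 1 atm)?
At STP, 1 mol of gas occupies 22.4 L
Volume = 2.43 mol × 22.4 L/mol = 54.43 L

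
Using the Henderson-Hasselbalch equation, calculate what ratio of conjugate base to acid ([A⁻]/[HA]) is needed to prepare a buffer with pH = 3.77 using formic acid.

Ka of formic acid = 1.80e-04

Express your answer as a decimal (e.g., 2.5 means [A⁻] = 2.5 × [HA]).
[A⁻]/[HA] = 1.060

pKa = −log(1.80e-04) = 3.7447. pH = pKa + log([A⁻]/[HA]). 3.77 = 3.7447 + log(ratio). log(ratio) = 3.77 − 3.7447 = 0.0253. ratio = 10^(0.0253) = 1.060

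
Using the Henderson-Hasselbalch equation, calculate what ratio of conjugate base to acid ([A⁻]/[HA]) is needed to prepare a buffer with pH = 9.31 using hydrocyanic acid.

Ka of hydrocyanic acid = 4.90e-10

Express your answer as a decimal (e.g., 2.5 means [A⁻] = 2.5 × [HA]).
[A⁻]/[HA] = 1.000

pKa = −log(4.90e-10) = 9.3098. pH = pKa + log([A⁻]/[HA]). 9.31 = 9.3098 + log(ratio). log(ratio) = 9.31 − 9.3098 = 0.0002. ratio = 10^(0.0002) = 1.000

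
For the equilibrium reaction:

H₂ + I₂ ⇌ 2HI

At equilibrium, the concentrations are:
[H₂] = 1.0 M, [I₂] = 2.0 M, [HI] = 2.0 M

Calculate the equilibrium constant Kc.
K_c = 2.0000

Kc = ([HI]^2) / ([H₂] × [I₂])
   = ((2.0)^2) / ((1.0)·(2.0))
   = 4 / 2 = 2.0000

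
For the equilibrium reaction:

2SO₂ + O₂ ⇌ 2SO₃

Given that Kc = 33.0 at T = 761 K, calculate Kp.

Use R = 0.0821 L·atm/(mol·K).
K_p = 0.5282

Δn = (moles gaseous products) − (moles gaseous reactants) = -1
T = 761 K; RT = 0.0821 × 761 = 62.4781
Kp = Kc·(RT)^Δn = 33.0 × (62.4781)^-1 = 33.0 × 0.0160056 = 0.5282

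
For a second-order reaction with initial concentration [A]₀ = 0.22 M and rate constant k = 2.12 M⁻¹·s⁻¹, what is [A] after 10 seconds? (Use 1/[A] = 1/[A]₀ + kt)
0.0388 M

1/[A] = 1/[A]₀ + k·t = 1/0.22 + (2.12)·(10) = 4.5455 + 21.2000 = 25.7455
[A] = 1/25.7455 = 0.0388 M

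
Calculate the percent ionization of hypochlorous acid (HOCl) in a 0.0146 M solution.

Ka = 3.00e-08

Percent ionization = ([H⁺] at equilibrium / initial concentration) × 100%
Percent ionization = 0.143%

Let x = [H⁺]. Ka = x²/(C - x) ⇒ x² + (3.00e-08)x - (3.00e-08)(0.0146) = 0. x = 2.0913e-05. Percent = (2.0913e-05/0.0146) × 100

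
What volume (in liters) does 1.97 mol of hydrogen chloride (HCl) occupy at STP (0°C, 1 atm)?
At STP, 1 mol of gas occupies 22.4 L
Volume = 1.97 mol × 22.4 L/mol = 44.13 L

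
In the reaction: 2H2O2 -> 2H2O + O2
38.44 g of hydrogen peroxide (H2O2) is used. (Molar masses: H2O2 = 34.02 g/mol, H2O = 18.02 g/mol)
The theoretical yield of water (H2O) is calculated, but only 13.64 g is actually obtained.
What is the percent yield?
Moles of H2O2 = 38.44 g ÷ 34.02 g/mol = 1.12992 mol
Mole ratio: 2 mol H2O / 2 mol H2O2
Moles of H2O = 1.12992 × (2/2) = 1.12992 mol
Theoretical yield = 1.12992 mol × 18.02 g/mol = 20.361 g
Actual yield = 13.64 g
Percent yield = (13.64 / 20.361) × 100% = 67.0%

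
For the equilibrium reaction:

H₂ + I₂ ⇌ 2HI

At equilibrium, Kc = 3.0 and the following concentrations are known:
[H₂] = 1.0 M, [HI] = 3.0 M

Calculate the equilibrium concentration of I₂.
[I₂] = 3.0000 M

Kc = ([HI]^2) / ([H₂] × [I₂]) = 3.0
[I₂]^1 = (product terms)/(Kc · other reactant terms) = 9 / (3.0 · 1) = 3
[I₂] = 3.0000 M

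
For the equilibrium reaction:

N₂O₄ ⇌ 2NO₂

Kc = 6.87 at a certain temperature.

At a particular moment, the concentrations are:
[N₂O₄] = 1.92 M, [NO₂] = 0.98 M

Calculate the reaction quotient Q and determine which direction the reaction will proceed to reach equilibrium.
Q = 0.500, Q < K, reaction proceeds forward (toward products)

Q = ([NO₂]^2) / ([N₂O₄])
  = ((0.98)^2) / ((1.92)) = 0.9604/1.92 = 0.5002
Since Q = 0.5002 < Kc = 6.87, the reaction proceeds forward (toward products) to reach equilibrium.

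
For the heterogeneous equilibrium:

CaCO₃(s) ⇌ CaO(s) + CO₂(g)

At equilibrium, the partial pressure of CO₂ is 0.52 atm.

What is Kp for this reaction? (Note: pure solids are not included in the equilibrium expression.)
K_p = 0.52

Solids (CaCO₃, CaO) have activity 1 and are excluded.
Kp = P(CO₂) = 0.52.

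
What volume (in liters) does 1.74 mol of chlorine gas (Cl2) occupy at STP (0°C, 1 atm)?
At STP, 1 mol of gas occupies 22.4 L
Volume = 1.74 mol × 22.4 L/mol = 38.98 L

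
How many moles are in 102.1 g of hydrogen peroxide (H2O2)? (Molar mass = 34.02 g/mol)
Moles = 102.1 g ÷ 34.02 g/mol = 3.001 mol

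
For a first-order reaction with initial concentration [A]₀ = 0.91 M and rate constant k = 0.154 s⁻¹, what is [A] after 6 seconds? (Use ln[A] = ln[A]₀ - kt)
0.3612 M

ln[A] = ln[A]₀ - k·t = ln(0.91) - (0.154)·(6) = -0.0943 - 0.9240 = -1.0183
[A] = e^(-1.0183) = 0.3612 M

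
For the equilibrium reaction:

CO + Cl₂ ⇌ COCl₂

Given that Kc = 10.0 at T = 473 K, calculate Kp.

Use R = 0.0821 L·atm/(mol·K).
K_p = 0.2575

Δn = (moles gaseous products) − (moles gaseous reactants) = -1
T = 473 K; RT = 0.0821 × 473 = 38.8333
Kp = Kc·(RT)^Δn = 10.0 × (38.8333)^-1 = 10.0 × 0.0257511 = 0.2575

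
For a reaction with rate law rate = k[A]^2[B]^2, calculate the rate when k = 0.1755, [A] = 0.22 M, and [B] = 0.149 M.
0.0001886 M/s

rate = k·[A]^2·[B]^2 = 0.1755·(0.22)^2·(0.149)^2 = 0.1755·0.0484·0.022201 = 0.0001886 M/s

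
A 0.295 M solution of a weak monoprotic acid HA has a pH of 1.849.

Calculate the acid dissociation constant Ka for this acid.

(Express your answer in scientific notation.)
K_a = 7.14e-04

[H⁺] = 10^(−pH) = 10^(−1.849) = 1.416e-02 M. For HA ⇌ H⁺ + A⁻, Ka = x²/(C − x) = (1.416e-02)²/(0.295 − 1.416e-02) = 7.14e-04.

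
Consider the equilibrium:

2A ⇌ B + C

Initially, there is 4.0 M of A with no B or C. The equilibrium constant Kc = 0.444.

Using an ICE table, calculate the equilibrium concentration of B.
[B] = 1.143 M

ICE: [A] = 4.0 − 2x, [B] = [C] = x.
Kc = x²/(4.0 − 2x)² = 0.444 ⇒ √Kc = x/(4.0 − 2x).
x = √0.444·4.0/(1 + 2√0.444) = 0.66633·4.0/2.3327 = 1.1426.
[B] = x = 1.143 M.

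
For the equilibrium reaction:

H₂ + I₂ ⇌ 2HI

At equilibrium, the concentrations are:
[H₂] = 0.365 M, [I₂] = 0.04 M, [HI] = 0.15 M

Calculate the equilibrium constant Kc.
K_c = 1.5411

Kc = ([HI]^2) / ([H₂] × [I₂])
   = ((0.15)^2) / ((0.365)·(0.04))
   = 0.0225 / 0.0146 = 1.5411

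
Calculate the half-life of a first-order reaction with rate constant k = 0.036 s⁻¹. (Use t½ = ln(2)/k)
19.25 s

t½ = ln(2)/k = 0.6931/0.036 = 19.25 s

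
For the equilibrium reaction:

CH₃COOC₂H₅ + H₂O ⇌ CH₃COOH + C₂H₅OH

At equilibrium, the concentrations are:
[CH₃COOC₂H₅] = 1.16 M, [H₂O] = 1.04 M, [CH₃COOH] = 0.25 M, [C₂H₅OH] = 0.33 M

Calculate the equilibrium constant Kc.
K_c = 0.0684

Kc = ([CH₃COOH] × [C₂H₅OH]) / ([CH₃COOC₂H₅] × [H₂O])
   = ((0.25)·(0.33)) / ((1.16)·(1.04))
   = 0.0825 / 1.2064 = 0.0684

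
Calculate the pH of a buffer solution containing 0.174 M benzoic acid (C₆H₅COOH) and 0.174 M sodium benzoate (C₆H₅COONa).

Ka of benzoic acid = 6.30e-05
pH = 4.20

pKa = -log(6.30e-05) = 4.20. pH = pKa + log([A⁻]/[HA]) = 4.20 + log(0.174/0.174)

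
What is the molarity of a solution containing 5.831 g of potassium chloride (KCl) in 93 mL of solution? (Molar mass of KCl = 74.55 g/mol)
Moles of KCl = 5.831 g ÷ 74.55 g/mol = 0.078216 mol
Volume = 93 mL = 0.093 L
Molarity = 0.078216 mol ÷ 0.093 L = 0.841 M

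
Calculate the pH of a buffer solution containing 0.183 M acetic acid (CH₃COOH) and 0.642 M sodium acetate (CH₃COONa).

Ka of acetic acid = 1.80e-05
pH = 5.29

pKa = -log(1.80e-05) = 4.74. pH = pKa + log([A⁻]/[HA]) = 4.74 + log(0.642/0.183)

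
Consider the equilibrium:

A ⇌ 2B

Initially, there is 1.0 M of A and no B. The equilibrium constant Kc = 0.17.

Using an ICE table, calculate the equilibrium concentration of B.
[B] = 0.372 M

ICE: [A] = 1.0 − x, [B] = 2x.
Kc = (2x)²/(1.0 − x) = 0.17 ⇒ 4x² + 0.17x − 0.17 = 0.
x = (−0.17 + √(0.17² + 4·4·0.17))/(2·4) = (−0.17 + √2.7489)/8 = 0.186.
[B] = 2x = 0.372 M.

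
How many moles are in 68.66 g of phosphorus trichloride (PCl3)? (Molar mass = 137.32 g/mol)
Moles = 68.66 g ÷ 137.32 g/mol = 0.5 mol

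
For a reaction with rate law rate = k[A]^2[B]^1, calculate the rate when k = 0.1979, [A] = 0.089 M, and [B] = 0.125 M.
0.0001959 M/s

rate = k·[A]^2·[B]^1 = 0.1979·(0.089)^2·(0.125)^1 = 0.1979·0.007921·0.125 = 0.0001959 M/s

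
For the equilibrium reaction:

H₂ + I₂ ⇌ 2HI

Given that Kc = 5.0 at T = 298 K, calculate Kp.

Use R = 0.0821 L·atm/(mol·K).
K_p = 5.0000

Δn = (moles gaseous products) − (moles gaseous reactants) = 0
T = 298 K; RT = 0.0821 × 298 = 24.4658
Kp = Kc·(RT)^Δn = 5.0 × (24.4658)^0 = 5.0 × 1 = 5.0000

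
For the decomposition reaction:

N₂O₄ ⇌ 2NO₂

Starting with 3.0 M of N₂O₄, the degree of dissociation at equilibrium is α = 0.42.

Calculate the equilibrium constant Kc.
K_c = 3.6497

x = α·[A]₀ = 0.42 × 3.0 = 1.26 M dissociated.
At eq: [N₂O₄] = 3.0 − 1.26 = 1.74 M; [NO₂] = 2x = 2.52 M.
Kc = [NO₂]²/[N₂O₄] = (2.52)²/1.74 = 3.65.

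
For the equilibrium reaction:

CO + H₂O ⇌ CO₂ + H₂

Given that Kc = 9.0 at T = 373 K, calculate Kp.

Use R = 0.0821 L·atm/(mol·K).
K_p = 9.0000

Δn = (moles gaseous products) − (moles gaseous reactants) = 0
T = 373 K; RT = 0.0821 × 373 = 30.6233
Kp = Kc·(RT)^Δn = 9.0 × (30.6233)^0 = 9.0 × 1 = 9.0000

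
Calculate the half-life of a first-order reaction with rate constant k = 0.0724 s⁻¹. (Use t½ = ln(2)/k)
9.57 s

t½ = ln(2)/k = 0.6931/0.0724 = 9.57 s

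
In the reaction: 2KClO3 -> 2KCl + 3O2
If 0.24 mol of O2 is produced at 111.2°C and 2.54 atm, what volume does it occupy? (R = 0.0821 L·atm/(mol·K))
T = 111.2°C + 273.15 = 384.35 K
V = nRT/P = (0.24 × 0.0821 × 384.35) / 2.54
V = 2.98 L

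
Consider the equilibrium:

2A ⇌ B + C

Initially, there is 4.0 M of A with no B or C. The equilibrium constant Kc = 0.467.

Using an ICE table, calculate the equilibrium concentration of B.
[B] = 1.155 M

ICE: [A] = 4.0 − 2x, [B] = [C] = x.
Kc = x²/(4.0 − 2x)² = 0.467 ⇒ √Kc = x/(4.0 − 2x).
x = √0.467·4.0/(1 + 2√0.467) = 0.68337·4.0/2.3667 = 1.155.
[B] = x = 1.155 M.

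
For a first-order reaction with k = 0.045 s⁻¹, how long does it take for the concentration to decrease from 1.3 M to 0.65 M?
15.40 s

From ln[A] = ln[A]₀ - k·t: t = ln([A]₀/[A])/k = ln(1.3/0.65)/0.045 = ln(2.0000)/0.045 = 0.6931/0.045 = 15.40 s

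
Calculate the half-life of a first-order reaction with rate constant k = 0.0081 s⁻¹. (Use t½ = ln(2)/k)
85.57 s

t½ = ln(2)/k = 0.6931/0.0081 = 85.57 s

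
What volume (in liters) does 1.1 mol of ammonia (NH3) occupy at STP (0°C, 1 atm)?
At STP, 1 mol of gas occupies 22.4 L
Volume = 1.1 mol × 22.4 L/mol = 24.64 L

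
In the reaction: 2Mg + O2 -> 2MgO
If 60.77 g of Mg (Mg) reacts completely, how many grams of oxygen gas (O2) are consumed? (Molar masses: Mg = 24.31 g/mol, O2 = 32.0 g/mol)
Moles of Mg = 60.77 g ÷ 24.31 g/mol = 2.49979 mol
Mole ratio: 1 mol O2 / 2 mol Mg
Moles of O2 = 2.49979 × (1/2) = 1.2499 mol
Mass of O2 = 1.2499 mol × 32.0 g/mol = 40 g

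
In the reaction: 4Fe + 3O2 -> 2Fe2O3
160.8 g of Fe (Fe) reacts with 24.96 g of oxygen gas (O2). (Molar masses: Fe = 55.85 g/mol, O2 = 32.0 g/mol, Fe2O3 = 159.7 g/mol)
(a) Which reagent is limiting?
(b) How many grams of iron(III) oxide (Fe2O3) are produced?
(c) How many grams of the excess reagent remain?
(a) O2, (b) 83.04 g, (c) 102.7 g

Moles of Fe = 160.8 g ÷ 55.85 g/mol = 2.87914 mol
Moles of O2 = 24.96 g ÷ 32.0 g/mol = 0.78 mol
Moles ÷ coefficient: Fe: 2.87914/4 = 0.7198, O2: 0.78/3 = 0.26
(a) O2 has the smaller value, so O2 is the limiting reagent.
(b) Moles of Fe2O3 = 0.78 mol O2 × (2/3) = 0.52 mol; mass = 0.52 mol × 159.7 g/mol = 83.04 g
(c) Fe consumed = 0.78 × (4/3) = 1.04 mol; remaining = 2.87914 − 1.04 = 1.83914 mol; mass = 1.83914 mol × 55.85 g/mol = 102.7 g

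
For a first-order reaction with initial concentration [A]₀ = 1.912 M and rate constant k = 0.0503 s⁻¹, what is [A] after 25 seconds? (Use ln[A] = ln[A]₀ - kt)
0.5437 M

ln[A] = ln[A]₀ - k·t = ln(1.912) - (0.0503)·(25) = 0.6481 - 1.2575 = -0.6094
[A] = e^(-0.6094) = 0.5437 M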